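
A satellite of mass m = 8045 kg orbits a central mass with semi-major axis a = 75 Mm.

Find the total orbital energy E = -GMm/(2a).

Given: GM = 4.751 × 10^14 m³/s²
a = 75 Mm = 7.5 × 10^7 m
GM = 4.751 × 10^14 m³/s²
2a = 1.5 × 10^8 m
GMm = 4.751 × 10^14 × 8045 = 3.82218 × 10^18 m³·kg/s²
E = −GMm/(2a) = -2.54812 × 10^10 J ≈ -25.48 GJ

Final answer: -25.48 GJ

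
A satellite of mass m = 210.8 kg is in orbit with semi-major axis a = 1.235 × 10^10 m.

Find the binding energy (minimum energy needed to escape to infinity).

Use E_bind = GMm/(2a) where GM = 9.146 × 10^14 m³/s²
a = 1.235 × 10^10 m
GM = 9.146 × 10^14 m³/s²
m = 210.8 kg
GMm = 9.146 × 10^14 × 210.8 = 1.92798 × 10^17 m³·kg/s²
2a = 2.47 × 10^10 m
E_bind = GMm/(2a) = 7.80557 × 10^6 J ≈ 7.806 MJ

Final answer: 7.806 MJ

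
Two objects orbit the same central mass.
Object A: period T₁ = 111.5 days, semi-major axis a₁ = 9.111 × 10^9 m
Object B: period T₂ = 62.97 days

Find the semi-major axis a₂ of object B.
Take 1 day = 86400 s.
T₁ = 111.5 days = 9.6336 × 10^6 s
T₂ = 62.97 days = 5.44061 × 10^6 s
a₁ = 9.111 × 10^9 m
Kepler's third law: (T₂/T₁)² = (a₂/a₁)³  ⇒  a₂ = a₁ (T₂/T₁)^(2/3)
T₂/T₁ = 0.564753
(T₂/T₁)^(2/3) = 0.683239
a₂ = 9.111 × 10^9 m × 0.683239 = 6.22499 × 10^9 m ≈ 6.225 × 10^9 m

Final answer: a₂ = 6.225 × 10^9 m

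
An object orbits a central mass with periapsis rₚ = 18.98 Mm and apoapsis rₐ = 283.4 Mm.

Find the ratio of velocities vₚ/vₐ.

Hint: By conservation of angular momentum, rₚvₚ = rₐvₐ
rₚ = 18.98 Mm = 1.898 × 10^7 m
rₐ = 283.4 Mm = 2.834 × 10^8 m
rₚvₚ = rₐvₐ  ⇒  vₚ/vₐ = rₐ/rₚ
vₚ/vₐ = (2.834 × 10^8) / (1.898 × 10^7) = 14.9315

Final answer: vₚ/vₐ = 14.93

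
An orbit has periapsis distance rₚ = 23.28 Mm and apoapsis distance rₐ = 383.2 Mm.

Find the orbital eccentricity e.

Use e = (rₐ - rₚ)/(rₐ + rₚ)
rₚ = 23.28 Mm = 2.328 × 10^7 m
rₐ = 383.2 Mm = 3.832 × 10^8 m
rₐ − rₚ = 3.5992 × 10^8 m
rₐ + rₚ = 4.0648 × 10^8 m
e = (rₐ − rₚ)/(rₐ + rₚ) = 0.885456

Final answer: e = 0.8855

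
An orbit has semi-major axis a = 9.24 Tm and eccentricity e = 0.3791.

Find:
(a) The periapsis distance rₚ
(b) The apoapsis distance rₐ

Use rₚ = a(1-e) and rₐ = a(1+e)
a = 9.24 Tm = 9.24 × 10^12 m
e = 0.3791:  1 − e = 0.6209,  1 + e = 1.3791
(a) rₚ = a(1 − e) = 9.24 × 10^12 m × 0.6209 = 5.73712 × 10^12 m ≈ 5.737 Tm
(b) rₐ = a(1 + e) = 9.24 × 10^12 m × 1.3791 = 1.27429 × 10^13 m ≈ 12.74 Tm

Final answer:
(a) rₚ = 5.737 Tm
(b) rₐ = 12.74 Tm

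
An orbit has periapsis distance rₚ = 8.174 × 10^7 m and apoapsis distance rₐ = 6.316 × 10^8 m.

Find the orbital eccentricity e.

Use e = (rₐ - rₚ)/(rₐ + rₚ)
rₚ = 8.174 × 10^7 m
rₐ = 6.316 × 10^8 m
rₐ − rₚ = 5.4986 × 10^8 m
rₐ + rₚ = 7.1334 × 10^8 m
e = (rₐ − rₚ)/(rₐ + rₚ) = 0.770825

Final answer: e = 0.7708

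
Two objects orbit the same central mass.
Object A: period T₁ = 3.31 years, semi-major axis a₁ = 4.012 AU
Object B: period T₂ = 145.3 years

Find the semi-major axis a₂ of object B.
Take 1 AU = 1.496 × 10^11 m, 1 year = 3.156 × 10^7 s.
T₁ = 3.31 years = 1.04464 × 10^8 s
T₂ = 145.3 years = 4.58567 × 10^9 s
a₁ = 4.012 AU = 6.00195 × 10^11 m
Kepler's third law: (T₂/T₁)² = (a₂/a₁)³  ⇒  a₂ = a₁ (T₂/T₁)^(2/3)
T₂/T₁ = 43.8973
(T₂/T₁)^(2/3) = 12.444
a₂ = 6.00195 × 10^11 m × 12.444 = 7.4688 × 10^12 m ≈ 49.93 AU

Final answer: a₂ = 49.93 AU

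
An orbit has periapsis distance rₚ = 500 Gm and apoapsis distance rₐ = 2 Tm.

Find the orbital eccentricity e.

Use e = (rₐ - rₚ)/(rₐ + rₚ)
rₚ = 500 Gm = 5 × 10^11 m
rₐ = 2 Tm = 2 × 10^12 m
rₐ − rₚ = 1.5 × 10^12 m
rₐ + rₚ = 2.5 × 10^12 m
e = (rₐ − rₚ)/(rₐ + rₚ) = 0.6

Final answer: e = 0.6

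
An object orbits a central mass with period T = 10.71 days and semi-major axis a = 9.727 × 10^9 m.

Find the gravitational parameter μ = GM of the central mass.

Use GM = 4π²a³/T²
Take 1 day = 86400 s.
T = 10.71 days = 925344 s
a = 9.727 × 10^9 m
a³ = 9.20316 × 10^29 m³
T² = 8.56262 × 10^11 s²
GM = 4π² × (9.20316 × 10^29) / (8.56262 × 10^11) = 4.24317 × 10^19 m³/s²
GM ≈ 4.243 × 10^19 m³/s²

Final answer: GM = 4.243 × 10^19 m³/s²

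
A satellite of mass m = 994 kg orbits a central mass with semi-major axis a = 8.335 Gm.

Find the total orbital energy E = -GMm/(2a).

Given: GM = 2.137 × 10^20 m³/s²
a = 8.335 Gm = 8.335 × 10^9 m
GM = 2.137 × 10^20 m³/s²
2a = 1.667 × 10^10 m
GMm = 2.137 × 10^20 × 994 = 2.12418 × 10^23 m³·kg/s²
E = −GMm/(2a) = -1.27425 × 10^13 J ≈ -12.74 TJ

Final answer: -12.74 TJ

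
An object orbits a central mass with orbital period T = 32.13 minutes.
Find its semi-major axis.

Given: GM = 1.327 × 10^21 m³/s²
T = 32.13 minutes = 1927.8 s
GM = 1.327 × 10^21 m³/s²
Kepler's third law: a³ = GM T² / (4π²)
T² = 3.71641 × 10^6 s²
a³ = (1.327 × 10^21) × (3.71641 × 10^6) / (4π²) = 1.24921 × 10^26 m³
a = (a³)^(1/3) = 4.99895 × 10^8 m ≈ 499.9 Mm

Final answer: 499.9 Mm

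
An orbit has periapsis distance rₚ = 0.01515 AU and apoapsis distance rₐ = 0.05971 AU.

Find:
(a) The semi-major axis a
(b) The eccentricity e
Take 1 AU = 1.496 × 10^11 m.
rₚ = 0.01515 AU = 2.26644 × 10^9 m
rₐ = 0.05971 AU = 8.93262 × 10^9 m
(a) a = (rₚ + rₐ)/2 = 5.59953 × 10^9 m ≈ 0.03743 AU
(b) e = (rₐ − rₚ)/(rₐ + rₚ) = (6.66618 × 10^9) / (1.11991 × 10^10) = 0.595244

Final answer:
(a) a = 0.03743 AU
(b) e = 0.5952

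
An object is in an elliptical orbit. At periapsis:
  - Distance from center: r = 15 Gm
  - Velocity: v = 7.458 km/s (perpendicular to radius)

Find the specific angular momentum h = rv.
r = 15 Gm = 1.5 × 10^10 m
v = 7.458 km/s = 7458 m/s
h = rv = 1.5 × 10^10 × 7458 = 1.1187 × 10^14 m²/s ≈ 1.119 × 10^14 m²/s

Final answer: h = 1.119 × 10^14 m²/s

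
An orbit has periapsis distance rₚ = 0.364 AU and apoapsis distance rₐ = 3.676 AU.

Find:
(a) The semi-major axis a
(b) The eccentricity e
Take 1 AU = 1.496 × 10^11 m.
rₚ = 0.364 AU = 5.44544 × 10^10 m
rₐ = 3.676 AU = 5.4993 × 10^11 m
(a) a = (rₚ + rₐ)/2 = 3.02192 × 10^11 m ≈ 2.02 AU
(b) e = (rₐ − rₚ)/(rₐ + rₚ) = (4.95475 × 10^11) / (6.04384 × 10^11) = 0.819802

Final answer:
(a) a = 2.02 AU
(b) e = 0.8198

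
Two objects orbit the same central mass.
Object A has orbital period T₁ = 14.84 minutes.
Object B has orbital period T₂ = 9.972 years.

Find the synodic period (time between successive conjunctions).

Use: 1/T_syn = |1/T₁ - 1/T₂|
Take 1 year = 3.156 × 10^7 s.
T₁ = 14.84 minutes = 890.4 s
T₂ = 9.972 years = 3.14716 × 10^8 s
1/T₁ = 0.00112309 s⁻¹
1/T₂ = 3.17746 × 10^-9 s⁻¹
|1/T₁ − 1/T₂| = 0.00112309 s⁻¹
T_syn = 1 / |1/T₁ − 1/T₂| = 890.403 s ≈ 14.84 minutes

Final answer: T_syn = 14.84 minutes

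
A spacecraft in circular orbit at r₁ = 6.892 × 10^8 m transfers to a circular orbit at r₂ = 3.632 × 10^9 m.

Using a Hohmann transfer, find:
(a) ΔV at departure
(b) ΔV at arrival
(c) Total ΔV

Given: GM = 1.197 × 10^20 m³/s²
r₁ = 6.892 × 10^8 m
r₂ = 3.632 × 10^9 m
GM = 1.197 × 10^20 m³/s²
Transfer ellipse: a_t = (r₁ + r₂)/2 = 2.1606 × 10^9 m
Circular speed at r₁: v₁ = √(GM/r₁) = 416749 m/s
Transfer speed at r₁ (periapsis): v₁ₜ = √(GM(2/r₁ − 1/a_t)) = 540331 m/s
(a) ΔV₁ = v₁ₜ − v₁ = 123582 m/s ≈ 123.6 km/s
Circular speed at r₂: v₂ = √(GM/r₂) = 181541 m/s
Transfer speed at r₂ (apoapsis): v₂ₜ = √(GM(2/r₂ − 1/a_t)) = 102532 m/s
(b) ΔV₂ = v₂ − v₂ₜ = 79008.7 m/s ≈ 79.01 km/s
(c) ΔV_total = ΔV₁ + ΔV₂ = 202591 m/s ≈ 202.6 km/s

Final answer:
(a) ΔV₁ = 123.6 km/s
(b) ΔV₂ = 79.01 km/s
(c) ΔV_total = 202.6 km/s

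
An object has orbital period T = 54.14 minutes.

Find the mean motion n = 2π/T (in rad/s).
T = 54.14 minutes = 3248.4 s
n = 2π / 3248.4 s = 0.00193424 rad/s ≈ 0.001934 rad/s

Final answer: n = 0.001934 rad/s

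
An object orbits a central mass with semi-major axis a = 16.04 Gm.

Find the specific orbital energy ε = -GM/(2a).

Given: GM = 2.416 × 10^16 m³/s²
a = 16.04 Gm = 1.604 × 10^10 m
GM = 2.416 × 10^16 m³/s²
2a = 3.208 × 10^10 m
ε = −GM/(2a) = -753117 J/kg ≈ -753.1 kJ/kg

Final answer: -753.1 kJ/kg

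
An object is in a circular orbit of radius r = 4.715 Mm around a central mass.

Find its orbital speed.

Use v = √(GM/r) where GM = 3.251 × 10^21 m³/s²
r = 4.715 Mm = 4.715 × 10^6 m
GM = 3.251 × 10^21 m³/s²
GM/r = (3.251 × 10^21) / (4.715 × 10^6) = 6.89502 × 10^14 m²/s²
v = √(GM/r) = 2.62584 × 10^7 m/s ≈ 2.626 × 10^4 km/s

Final answer: 2.626 × 10^4 km/s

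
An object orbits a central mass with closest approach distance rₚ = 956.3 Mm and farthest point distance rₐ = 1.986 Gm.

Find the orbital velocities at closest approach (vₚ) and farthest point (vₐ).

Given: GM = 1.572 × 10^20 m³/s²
rₚ = 956.3 Mm = 9.563 × 10^8 m
rₐ = 1.986 Gm = 1.986 × 10^9 m
GM = 1.572 × 10^20 m³/s²
a = (rₚ + rₐ)/2 = 1.47115 × 10^9 m
Vis-viva: v² = GM (2/r − 1/a)
vₚ² = 1.572 × 10^20 × (2.09139 × 10^-9 − 6.7974 × 10^-10) = 2.21912 × 10^11 m²/s²
vₚ = 471075 m/s ≈ 471.1 km/s
vₐ² = 1.572 × 10^20 × (1.00705 × 10^-9 − 6.7974 × 10^-10) = 5.1453 × 10^10 m²/s²
vₐ = 226832 m/s ≈ 226.8 km/s

Final answer: vₚ = 471.1 km/s, vₐ = 226.8 km/s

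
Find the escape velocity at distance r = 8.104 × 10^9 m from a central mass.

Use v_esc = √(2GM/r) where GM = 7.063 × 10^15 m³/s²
r = 8.104 × 10^9 m
GM = 7.063 × 10^15 m³/s²
2GM/r = 2 × (7.063 × 10^15) / (8.104 × 10^9) = 1.74309 × 10^6 m²/s²
v_esc = √(2GM/r) = 1320.26 m/s ≈ 1.32 km/s

Final answer: 1.32 km/s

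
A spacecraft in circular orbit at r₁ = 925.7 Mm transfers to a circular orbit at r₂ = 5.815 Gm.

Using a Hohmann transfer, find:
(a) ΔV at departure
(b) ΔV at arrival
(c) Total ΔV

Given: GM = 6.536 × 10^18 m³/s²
r₁ = 925.7 Mm = 9.257 × 10^8 m
r₂ = 5.815 Gm = 5.815 × 10^9 m
GM = 6.536 × 10^18 m³/s²
Transfer ellipse: a_t = (r₁ + r₂)/2 = 3.37035 × 10^9 m
Circular speed at r₁: v₁ = √(GM/r₁) = 84027.4 m/s
Transfer speed at r₁ (periapsis): v₁ₜ = √(GM(2/r₁ − 1/a_t)) = 110372 m/s
(a) ΔV₁ = v₁ₜ − v₁ = 26344.4 m/s ≈ 26.34 km/s
Circular speed at r₂: v₂ = √(GM/r₂) = 33526 m/s
Transfer speed at r₂ (apoapsis): v₂ₜ = √(GM(2/r₂ − 1/a_t)) = 17570.3 m/s
(b) ΔV₂ = v₂ − v₂ₜ = 15955.7 m/s ≈ 15.96 km/s
(c) ΔV_total = ΔV₁ + ΔV₂ = 42300.1 m/s ≈ 42.3 km/s

Final answer:
(a) ΔV₁ = 26.34 km/s
(b) ΔV₂ = 15.96 km/s
(c) ΔV_total = 42.3 km/s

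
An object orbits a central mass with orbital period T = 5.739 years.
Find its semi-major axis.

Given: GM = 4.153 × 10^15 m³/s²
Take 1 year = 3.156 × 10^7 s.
T = 5.739 years = 1.81123 × 10^8 s
GM = 4.153 × 10^15 m³/s²
Kepler's third law: a³ = GM T² / (4π²)
T² = 3.28055 × 10^16 s²
a³ = (4.153 × 10^15) × (3.28055 × 10^16) / (4π²) = 3.45103 × 10^30 m³
a = (a³)^(1/3) = 1.51118 × 10^10 m ≈ 15.11 Gm

Final answer: 15.11 Gm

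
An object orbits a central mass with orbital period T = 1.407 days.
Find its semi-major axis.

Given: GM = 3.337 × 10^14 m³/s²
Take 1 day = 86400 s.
T = 1.407 days = 121565 s
GM = 3.337 × 10^14 m³/s²
Kepler's third law: a³ = GM T² / (4π²)
T² = 1.4778 × 10^10 s²
a³ = (3.337 × 10^14) × (1.4778 × 10^10) / (4π²) = 1.24914 × 10^23 m³
a = (a³)^(1/3) = 4.99886 × 10^7 m ≈ 49.99 Mm

Final answer: 49.99 Mm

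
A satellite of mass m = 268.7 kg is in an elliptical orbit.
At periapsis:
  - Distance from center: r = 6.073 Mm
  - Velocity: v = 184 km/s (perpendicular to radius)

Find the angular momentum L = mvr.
r = 6.073 Mm = 6.073 × 10^6 m
v = 184 km/s = 184000 m/s
vr = 184000 × 6.073 × 10^6 = 1.11743 × 10^12 m²/s
L = m × vr = 268.7 × 1.11743 × 10^12 = 3.00254 × 10^14 kg·m²/s ≈ 3.003 × 10^14 kg·m²/s

Final answer: L = 3.003 × 10^14 kg·m²/s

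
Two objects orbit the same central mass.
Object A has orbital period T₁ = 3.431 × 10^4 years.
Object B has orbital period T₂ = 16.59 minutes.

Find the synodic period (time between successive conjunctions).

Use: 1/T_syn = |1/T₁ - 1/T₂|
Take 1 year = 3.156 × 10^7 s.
T₁ = 3.431 × 10^4 years = 1.08282 × 10^12 s
T₂ = 16.59 minutes = 995.4 s
1/T₁ = 9.23511 × 10^-13 s⁻¹
1/T₂ = 0.00100462 s⁻¹
|1/T₁ − 1/T₂| = 0.00100462 s⁻¹
T_syn = 1 / |1/T₁ − 1/T₂| = 995.4 s ≈ 16.59 minutes

Final answer: T_syn = 16.59 minutes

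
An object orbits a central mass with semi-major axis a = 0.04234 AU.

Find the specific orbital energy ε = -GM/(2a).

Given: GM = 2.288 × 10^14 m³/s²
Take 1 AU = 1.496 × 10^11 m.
a = 0.04234 AU = 6.33406 × 10^9 m
GM = 2.288 × 10^14 m³/s²
2a = 1.26681 × 10^10 m
ε = −GM/(2a) = -18061.1 J/kg ≈ -18.06 kJ/kg

Final answer: -18.06 kJ/kg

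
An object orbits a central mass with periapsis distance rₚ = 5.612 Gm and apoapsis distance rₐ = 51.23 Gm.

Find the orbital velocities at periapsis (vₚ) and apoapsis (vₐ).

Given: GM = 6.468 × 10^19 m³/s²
rₚ = 5.612 Gm = 5.612 × 10^9 m
rₐ = 51.23 Gm = 5.123 × 10^10 m
GM = 6.468 × 10^19 m³/s²
a = (rₚ + rₐ)/2 = 2.8421 × 10^10 m
Vis-viva: v² = GM (2/r − 1/a)
vₚ² = 6.468 × 10^19 × (3.56379 × 10^-10 − 3.51853 × 10^-11) = 2.07748 × 10^10 m²/s²
vₚ = 144135 m/s ≈ 144.1 km/s
vₐ² = 6.468 × 10^19 × (3.90396 × 10^-11 − 3.51853 × 10^-11) = 2.49301 × 10^8 m²/s²
vₐ = 15789.3 m/s ≈ 15.79 km/s

Final answer: vₚ = 144.1 km/s, vₐ = 15.79 km/s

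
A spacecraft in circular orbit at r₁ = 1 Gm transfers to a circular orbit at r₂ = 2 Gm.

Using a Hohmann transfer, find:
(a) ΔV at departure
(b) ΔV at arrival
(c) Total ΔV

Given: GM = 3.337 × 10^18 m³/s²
r₁ = 1 Gm = 1 × 10^9 m
r₂ = 2 Gm = 2 × 10^9 m
GM = 3.337 × 10^18 m³/s²
Transfer ellipse: a_t = (r₁ + r₂)/2 = 1.5 × 10^9 m
Circular speed at r₁: v₁ = √(GM/r₁) = 57766.8 m/s
Transfer speed at r₁ (periapsis): v₁ₜ = √(GM(2/r₁ − 1/a_t)) = 66703.3 m/s
(a) ΔV₁ = v₁ₜ − v₁ = 8936.55 m/s ≈ 8.937 km/s
Circular speed at r₂: v₂ = √(GM/r₂) = 40847.3 m/s
Transfer speed at r₂ (apoapsis): v₂ₜ = √(GM(2/r₂ − 1/a_t)) = 33351.7 m/s
(b) ΔV₂ = v₂ − v₂ₜ = 7495.61 m/s ≈ 7.496 km/s
(c) ΔV_total = ΔV₁ + ΔV₂ = 16432.2 m/s ≈ 16.43 km/s

Final answer:
(a) ΔV₁ = 8.937 km/s
(b) ΔV₂ = 7.496 km/s
(c) ΔV_total = 16.43 km/s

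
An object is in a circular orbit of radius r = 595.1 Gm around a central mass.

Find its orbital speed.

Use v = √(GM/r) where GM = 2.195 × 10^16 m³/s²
r = 595.1 Gm = 5.951 × 10^11 m
GM = 2.195 × 10^16 m³/s²
GM/r = (2.195 × 10^16) / (5.951 × 10^11) = 36884.6 m²/s²
v = √(GM/r) = 192.054 m/s ≈ 192.1 m/s

Final answer: 192.1 m/s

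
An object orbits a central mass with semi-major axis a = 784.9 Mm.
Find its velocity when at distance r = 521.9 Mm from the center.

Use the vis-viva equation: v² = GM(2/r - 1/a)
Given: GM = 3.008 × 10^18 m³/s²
a = 784.9 Mm = 7.849 × 10^8 m
r = 521.9 Mm = 5.219 × 10^8 m
GM = 3.008 × 10^18 m³/s²
2/r − 1/a = 3.83215 × 10^-9 − 1.27405 × 10^-9 = 2.5581 × 10^-9 m⁻¹
v² = GM (2/r − 1/a) = 7.69478 × 10^9 m²/s²
v = 87719.9 m/s ≈ 87.72 km/s

Final answer: 87.72 km/s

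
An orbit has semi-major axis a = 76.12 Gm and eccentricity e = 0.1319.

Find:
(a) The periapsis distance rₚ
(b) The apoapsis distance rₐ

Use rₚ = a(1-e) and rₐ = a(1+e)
a = 76.12 Gm = 7.612 × 10^10 m
e = 0.1319:  1 − e = 0.8681,  1 + e = 1.1319
(a) rₚ = a(1 − e) = 7.612 × 10^10 m × 0.8681 = 6.60798 × 10^10 m ≈ 66.08 Gm
(b) rₐ = a(1 + e) = 7.612 × 10^10 m × 1.1319 = 8.61602 × 10^10 m ≈ 86.16 Gm

Final answer:
(a) rₚ = 66.08 Gm
(b) rₐ = 86.16 Gm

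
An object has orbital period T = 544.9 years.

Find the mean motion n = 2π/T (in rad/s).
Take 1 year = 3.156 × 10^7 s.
T = 544.9 years = 1.7197 × 10^10 s
n = 2π / (1.7197 × 10^10 s) = 3.65364 × 10^-10 rad/s ≈ 3.654 × 10^-10 rad/s

Final answer: n = 3.654 × 10^-10 rad/s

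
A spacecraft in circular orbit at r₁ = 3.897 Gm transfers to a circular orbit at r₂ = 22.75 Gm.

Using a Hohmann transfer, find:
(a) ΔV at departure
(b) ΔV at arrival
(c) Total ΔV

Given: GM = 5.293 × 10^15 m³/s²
r₁ = 3.897 Gm = 3.897 × 10^9 m
r₂ = 22.75 Gm = 2.275 × 10^10 m
GM = 5.293 × 10^15 m³/s²
Transfer ellipse: a_t = (r₁ + r₂)/2 = 1.33235 × 10^10 m
Circular speed at r₁: v₁ = √(GM/r₁) = 1165.43 m/s
Transfer speed at r₁ (periapsis): v₁ₜ = √(GM(2/r₁ − 1/a_t)) = 1522.89 m/s
(a) ΔV₁ = v₁ₜ − v₁ = 357.457 m/s ≈ 357.5 m/s
Circular speed at r₂: v₂ = √(GM/r₂) = 482.348 m/s
Transfer speed at r₂ (apoapsis): v₂ₜ = √(GM(2/r₂ − 1/a_t)) = 260.865 m/s
(b) ΔV₂ = v₂ − v₂ₜ = 221.482 m/s ≈ 221.5 m/s
(c) ΔV_total = ΔV₁ + ΔV₂ = 578.939 m/s ≈ 578.9 m/s

Final answer:
(a) ΔV₁ = 357.5 m/s
(b) ΔV₂ = 221.5 m/s
(c) ΔV_total = 578.9 m/s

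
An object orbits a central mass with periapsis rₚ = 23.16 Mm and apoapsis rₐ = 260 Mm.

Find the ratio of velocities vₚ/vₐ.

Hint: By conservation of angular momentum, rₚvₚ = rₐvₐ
rₚ = 23.16 Mm = 2.316 × 10^7 m
rₐ = 260 Mm = 2.6 × 10^8 m
rₚvₚ = rₐvₐ  ⇒  vₚ/vₐ = rₐ/rₚ
vₚ/vₐ = (2.6 × 10^8) / (2.316 × 10^7) = 11.2263

Final answer: vₚ/vₐ = 11.23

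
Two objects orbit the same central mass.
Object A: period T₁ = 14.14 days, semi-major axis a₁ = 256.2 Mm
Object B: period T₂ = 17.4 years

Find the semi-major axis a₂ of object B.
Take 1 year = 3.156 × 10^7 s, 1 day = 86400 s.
T₁ = 14.14 days = 1.2217 × 10^6 s
T₂ = 17.4 years = 5.49144 × 10^8 s
a₁ = 256.2 Mm = 2.562 × 10^8 m
Kepler's third law: (T₂/T₁)² = (a₂/a₁)³  ⇒  a₂ = a₁ (T₂/T₁)^(2/3)
T₂/T₁ = 449.493
(T₂/T₁)^(2/3) = 58.6789
a₂ = 2.562 × 10^8 m × 58.6789 = 1.50335 × 10^10 m ≈ 15.03 Gm

Final answer: a₂ = 15.03 Gm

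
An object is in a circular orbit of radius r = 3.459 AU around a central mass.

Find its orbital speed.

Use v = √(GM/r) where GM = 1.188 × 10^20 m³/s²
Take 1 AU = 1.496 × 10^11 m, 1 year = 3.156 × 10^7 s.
r = 3.459 AU = 5.17466 × 10^11 m
GM = 1.188 × 10^20 m³/s²
GM/r = (1.188 × 10^20) / (5.17466 × 10^11) = 2.2958 × 10^8 m²/s²
v = √(GM/r) = 15151.9 m/s ≈ 3.196 AU/year

Final answer: 3.196 AU/year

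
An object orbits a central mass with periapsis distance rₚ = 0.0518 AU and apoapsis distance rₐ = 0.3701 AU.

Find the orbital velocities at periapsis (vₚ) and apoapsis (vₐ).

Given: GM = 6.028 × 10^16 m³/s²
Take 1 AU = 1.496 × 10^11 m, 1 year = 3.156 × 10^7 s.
rₚ = 0.0518 AU = 7.74928 × 10^9 m
rₐ = 0.3701 AU = 5.5367 × 10^10 m
GM = 6.028 × 10^16 m³/s²
a = (rₚ + rₐ)/2 = 3.15581 × 10^10 m
Vis-viva: v² = GM (2/r − 1/a)
vₚ² = 6.028 × 10^16 × (2.58088 × 10^-10 − 3.16876 × 10^-11) = 1.36474 × 10^7 m²/s²
vₚ = 3694.25 m/s ≈ 0.7793 AU/year
vₐ² = 6.028 × 10^16 × (3.61226 × 10^-11 − 3.16876 × 10^-11) = 267345 m²/s²
vₐ = 517.055 m/s ≈ 0.1091 AU/year

Final answer: vₚ = 0.7793 AU/year, vₐ = 0.1091 AU/year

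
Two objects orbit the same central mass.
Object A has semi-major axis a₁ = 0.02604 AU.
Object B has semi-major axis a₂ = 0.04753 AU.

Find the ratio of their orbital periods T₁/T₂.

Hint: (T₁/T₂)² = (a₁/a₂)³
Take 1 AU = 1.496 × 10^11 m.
a₁ = 0.02604 AU = 3.89558 × 10^9 m
a₂ = 0.04753 AU = 7.11049 × 10^9 m
a₁/a₂ = 0.547865
T₁/T₂ = (a₁/a₂)^(3/2) = (0.547865)^1.5 = 0.405518

Final answer: T₁/T₂ = 0.4055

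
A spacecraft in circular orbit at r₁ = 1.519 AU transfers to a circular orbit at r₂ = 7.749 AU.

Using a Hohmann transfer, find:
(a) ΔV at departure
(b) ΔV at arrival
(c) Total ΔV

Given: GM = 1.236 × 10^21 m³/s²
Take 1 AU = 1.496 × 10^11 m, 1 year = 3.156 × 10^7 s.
r₁ = 1.519 AU = 2.27242 × 10^11 m
r₂ = 7.749 AU = 1.15925 × 10^12 m
GM = 1.236 × 10^21 m³/s²
Transfer ellipse: a_t = (r₁ + r₂)/2 = 6.93246 × 10^11 m
Circular speed at r₁: v₁ = √(GM/r₁) = 73750.4 m/s
Transfer speed at r₁ (periapsis): v₁ₜ = √(GM(2/r₁ − 1/a_t)) = 95369.5 m/s
(a) ΔV₁ = v₁ₜ − v₁ = 21619 m/s ≈ 4.561 AU/year
Circular speed at r₂: v₂ = √(GM/r₂) = 32652.8 m/s
Transfer speed at r₂ (apoapsis): v₂ₜ = √(GM(2/r₂ − 1/a_t)) = 18694.8 m/s
(b) ΔV₂ = v₂ − v₂ₜ = 13958 m/s ≈ 2.945 AU/year
(c) ΔV_total = ΔV₁ + ΔV₂ = 35577 m/s ≈ 7.505 AU/year

Final answer:
(a) ΔV₁ = 4.561 AU/year
(b) ΔV₂ = 2.945 AU/year
(c) ΔV_total = 7.505 AU/year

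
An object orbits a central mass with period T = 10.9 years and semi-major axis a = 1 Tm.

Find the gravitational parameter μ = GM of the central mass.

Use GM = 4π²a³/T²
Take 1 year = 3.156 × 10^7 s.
T = 10.9 years = 3.44004 × 10^8 s
a = 1 Tm = 1 × 10^12 m
a³ = 1 × 10^36 m³
T² = 1.18339 × 10^17 s²
GM = 4π² × (1 × 10^36) / (1.18339 × 10^17) = 3.33605 × 10^20 m³/s²
GM ≈ 3.336 × 10^20 m³/s²

Final answer: GM = 3.336 × 10^20 m³/s²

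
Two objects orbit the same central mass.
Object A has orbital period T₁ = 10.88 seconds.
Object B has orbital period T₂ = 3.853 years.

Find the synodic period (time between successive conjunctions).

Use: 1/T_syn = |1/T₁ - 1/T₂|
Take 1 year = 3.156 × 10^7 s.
T₁ = 10.88 seconds
T₂ = 3.853 years = 1.21601 × 10^8 s
1/T₁ = 0.0919118 s⁻¹
1/T₂ = 8.22364 × 10^-9 s⁻¹
|1/T₁ − 1/T₂| = 0.0919118 s⁻¹
T_syn = 1 / |1/T₁ − 1/T₂| = 10.88 s ≈ 10.88 seconds

Final answer: T_syn = 10.88 seconds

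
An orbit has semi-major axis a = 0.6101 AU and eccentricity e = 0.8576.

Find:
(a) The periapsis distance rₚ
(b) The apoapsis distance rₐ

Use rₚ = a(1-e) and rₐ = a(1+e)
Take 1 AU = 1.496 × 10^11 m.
a = 0.6101 AU = 9.1271 × 10^10 m
e = 0.8576:  1 − e = 0.1424,  1 + e = 1.8576
(a) rₚ = a(1 − e) = 9.1271 × 10^10 m × 0.1424 = 1.2997 × 10^10 m ≈ 0.08688 AU
(b) rₐ = a(1 + e) = 9.1271 × 10^10 m × 1.8576 = 1.69545 × 10^11 m ≈ 1.133 AU

Final answer:
(a) rₚ = 0.08688 AU
(b) rₐ = 1.133 AU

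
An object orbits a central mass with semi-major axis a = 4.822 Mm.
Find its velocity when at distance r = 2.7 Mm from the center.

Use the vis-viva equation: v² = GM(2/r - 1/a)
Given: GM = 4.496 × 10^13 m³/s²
a = 4.822 Mm = 4.822 × 10^6 m
r = 2.7 Mm = 2.7 × 10^6 m
GM = 4.496 × 10^13 m³/s²
2/r − 1/a = 7.40741 × 10^-7 − 2.07383 × 10^-7 = 5.33358 × 10^-7 m⁻¹
v² = GM (2/r − 1/a) = 2.39798 × 10^7 m²/s²
v = 4896.91 m/s ≈ 4.897 km/s

Final answer: 4.897 km/s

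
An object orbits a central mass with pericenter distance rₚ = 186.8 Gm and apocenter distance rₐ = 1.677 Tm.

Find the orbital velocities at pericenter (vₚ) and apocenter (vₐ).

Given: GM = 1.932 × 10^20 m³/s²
rₚ = 186.8 Gm = 1.868 × 10^11 m
rₐ = 1.677 Tm = 1.677 × 10^12 m
GM = 1.932 × 10^20 m³/s²
a = (rₚ + rₐ)/2 = 9.319 × 10^11 m
Vis-viva: v² = GM (2/r − 1/a)
vₚ² = 1.932 × 10^20 × (1.07066 × 10^-11 − 1.07308 × 10^-12) = 1.8612 × 10^9 m²/s²
vₚ = 43141.7 m/s ≈ 43.14 km/s
vₐ² = 1.932 × 10^20 × (1.19261 × 10^-12 − 1.07308 × 10^-12) = 2.30931 × 10^7 m²/s²
vₐ = 4805.52 m/s ≈ 4.806 km/s

Final answer: vₚ = 43.14 km/s, vₐ = 4.806 km/s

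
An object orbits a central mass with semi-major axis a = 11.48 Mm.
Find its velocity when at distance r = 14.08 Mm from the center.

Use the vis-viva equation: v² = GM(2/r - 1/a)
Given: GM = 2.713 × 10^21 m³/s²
a = 11.48 Mm = 1.148 × 10^7 m
r = 14.08 Mm = 1.408 × 10^7 m
GM = 2.713 × 10^21 m³/s²
2/r − 1/a = 1.42045 × 10^-7 − 8.7108 × 10^-8 = 5.49374 × 10^-8 m⁻¹
v² = GM (2/r − 1/a) = 1.49045 × 10^14 m²/s²
v = 1.22084 × 10^7 m/s ≈ 1.221 × 10^4 km/s

Final answer: 1.221 × 10^4 km/s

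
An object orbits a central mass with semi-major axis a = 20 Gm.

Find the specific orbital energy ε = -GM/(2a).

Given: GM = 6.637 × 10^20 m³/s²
a = 20 Gm = 2 × 10^10 m
GM = 6.637 × 10^20 m³/s²
2a = 4 × 10^10 m
ε = −GM/(2a) = -1.65925 × 10^10 J/kg ≈ -16.59 GJ/kg

Final answer: -16.59 GJ/kg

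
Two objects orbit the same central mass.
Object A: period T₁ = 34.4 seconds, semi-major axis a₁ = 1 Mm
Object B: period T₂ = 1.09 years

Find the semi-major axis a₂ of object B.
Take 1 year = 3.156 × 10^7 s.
T₁ = 34.4 seconds
T₂ = 1.09 years = 3.44004 × 10^7 s
a₁ = 1 Mm = 1 × 10^6 m
Kepler's third law: (T₂/T₁)² = (a₂/a₁)³  ⇒  a₂ = a₁ (T₂/T₁)^(2/3)
T₂/T₁ = 1.00001 × 10^6
(T₂/T₁)^(2/3) = 10000.1
a₂ = 1 × 10^6 m × 10000.1 = 1.00001 × 10^10 m ≈ 10 Gm

Final answer: a₂ = 10 Gm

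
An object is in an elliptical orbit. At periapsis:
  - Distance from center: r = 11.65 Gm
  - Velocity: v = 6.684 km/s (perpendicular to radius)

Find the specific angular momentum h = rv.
r = 11.65 Gm = 1.165 × 10^10 m
v = 6.684 km/s = 6684 m/s
h = rv = 1.165 × 10^10 × 6684 = 7.78686 × 10^13 m²/s ≈ 7.787 × 10^13 m²/s

Final answer: h = 7.787 × 10^13 m²/s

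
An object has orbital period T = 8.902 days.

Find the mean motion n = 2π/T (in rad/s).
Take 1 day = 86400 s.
T = 8.902 days = 769133 s
n = 2π / 769133 s = 8.16918 × 10^-6 rad/s ≈ 8.169 × 10^-6 rad/s

Final answer: n = 8.169 × 10^-6 rad/s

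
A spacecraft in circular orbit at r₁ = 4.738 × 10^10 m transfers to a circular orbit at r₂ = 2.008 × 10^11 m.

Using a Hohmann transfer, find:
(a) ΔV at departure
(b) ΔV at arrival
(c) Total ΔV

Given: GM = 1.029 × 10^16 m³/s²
r₁ = 4.738 × 10^10 m
r₂ = 2.008 × 10^11 m
GM = 1.029 × 10^16 m³/s²
Transfer ellipse: a_t = (r₁ + r₂)/2 = 1.2409 × 10^11 m
Circular speed at r₁: v₁ = √(GM/r₁) = 466.026 m/s
Transfer speed at r₁ (periapsis): v₁ₜ = √(GM(2/r₁ − 1/a_t)) = 592.821 m/s
(a) ΔV₁ = v₁ₜ − v₁ = 126.795 m/s ≈ 126.8 m/s
Circular speed at r₂: v₂ = √(GM/r₂) = 226.374 m/s
Transfer speed at r₂ (apoapsis): v₂ₜ = √(GM(2/r₂ − 1/a_t)) = 139.88 m/s
(b) ΔV₂ = v₂ − v₂ₜ = 86.4938 m/s ≈ 86.49 m/s
(c) ΔV_total = ΔV₁ + ΔV₂ = 213.289 m/s ≈ 213.3 m/s

Final answer:
(a) ΔV₁ = 126.8 m/s
(b) ΔV₂ = 86.49 m/s
(c) ΔV_total = 213.3 m/s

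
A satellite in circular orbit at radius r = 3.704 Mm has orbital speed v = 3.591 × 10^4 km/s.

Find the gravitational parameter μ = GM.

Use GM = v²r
r = 3.704 Mm = 3.704 × 10^6 m
v = 3.591 × 10^4 km/s = 3.591 × 10^7 m/s
v² = 1.28953 × 10^15 m²/s²
GM = v²r = 1.28953 × 10^15 × 3.704 × 10^6 = 4.77641 × 10^21 m³/s²
GM ≈ 4.776 × 10^21 m³/s²

Final answer: GM = 4.776 × 10^21 m³/s²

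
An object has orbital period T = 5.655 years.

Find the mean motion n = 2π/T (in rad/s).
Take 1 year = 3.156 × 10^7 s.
T = 5.655 years = 1.78472 × 10^8 s
n = 2π / (1.78472 × 10^8 s) = 3.52055 × 10^-8 rad/s ≈ 3.521 × 10^-8 rad/s

Final answer: n = 3.521 × 10^-8 rad/s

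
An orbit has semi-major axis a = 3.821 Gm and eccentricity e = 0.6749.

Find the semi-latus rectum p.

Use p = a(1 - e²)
a = 3.821 Gm = 3.821 × 10^9 m
e = 0.6749,  e² = 0.45549,  1 − e² = 0.54451
p = a(1 − e²) = 3.821 × 10^9 m × 0.54451 = 2.08057 × 10^9 m ≈ 2.081 Gm

Final answer: p = 2.081 Gm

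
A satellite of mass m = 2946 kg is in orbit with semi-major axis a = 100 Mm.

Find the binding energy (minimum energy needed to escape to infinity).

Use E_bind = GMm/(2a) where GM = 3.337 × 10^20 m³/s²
a = 100 Mm = 1 × 10^8 m
GM = 3.337 × 10^20 m³/s²
m = 2946 kg
GMm = 3.337 × 10^20 × 2946 = 9.8308 × 10^23 m³·kg/s²
2a = 2 × 10^8 m
E_bind = GMm/(2a) = 4.9154 × 10^15 J ≈ 4.915 PJ

Final answer: 4.915 PJ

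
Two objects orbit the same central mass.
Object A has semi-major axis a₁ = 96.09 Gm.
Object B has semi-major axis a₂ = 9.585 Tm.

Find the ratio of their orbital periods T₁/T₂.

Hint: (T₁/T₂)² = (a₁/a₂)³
a₁ = 96.09 Gm = 9.609 × 10^10 m
a₂ = 9.585 Tm = 9.585 × 10^12 m
a₁/a₂ = 0.010025
T₁/T₂ = (a₁/a₂)^(3/2) = (0.010025)^1.5 = 0.00100376

Final answer: T₁/T₂ = 0.001004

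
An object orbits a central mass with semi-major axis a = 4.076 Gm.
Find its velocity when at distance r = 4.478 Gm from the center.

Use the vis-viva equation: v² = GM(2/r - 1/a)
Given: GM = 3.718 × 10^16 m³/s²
a = 4.076 Gm = 4.076 × 10^9 m
r = 4.478 Gm = 4.478 × 10^9 m
GM = 3.718 × 10^16 m³/s²
2/r − 1/a = 4.46628 × 10^-10 − 2.45339 × 10^-10 = 2.01289 × 10^-10 m⁻¹
v² = GM (2/r − 1/a) = 7.48394 × 10^6 m²/s²
v = 2735.68 m/s ≈ 2.736 km/s

Final answer: 2.736 km/s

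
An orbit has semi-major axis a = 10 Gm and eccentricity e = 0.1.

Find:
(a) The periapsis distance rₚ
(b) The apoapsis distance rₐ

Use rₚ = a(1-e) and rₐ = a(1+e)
a = 10 Gm = 1 × 10^10 m
e = 0.1:  1 − e = 0.9,  1 + e = 1.1
(a) rₚ = a(1 − e) = 1 × 10^10 m × 0.9 = 9 × 10^9 m ≈ 9 Gm
(b) rₐ = a(1 + e) = 1 × 10^10 m × 1.1 = 1.1 × 10^10 m ≈ 11 Gm

Final answer:
(a) rₚ = 9 Gm
(b) rₐ = 11 Gm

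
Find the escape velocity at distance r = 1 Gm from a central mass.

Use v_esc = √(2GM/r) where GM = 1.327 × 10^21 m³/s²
r = 1 Gm = 1 × 10^9 m
GM = 1.327 × 10^21 m³/s²
2GM/r = 2 × (1.327 × 10^21) / (1 × 10^9) = 2.654 × 10^12 m²/s²
v_esc = √(2GM/r) = 1.62911 × 10^6 m/s ≈ 1629 km/s

Final answer: 1629 km/s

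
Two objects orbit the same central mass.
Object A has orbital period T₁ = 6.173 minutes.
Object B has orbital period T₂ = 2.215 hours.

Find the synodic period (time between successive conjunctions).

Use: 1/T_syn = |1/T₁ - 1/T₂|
T₁ = 6.173 minutes = 370.38 s
T₂ = 2.215 hours = 7974 s
1/T₁ = 0.00269993 s⁻¹
1/T₂ = 0.000125408 s⁻¹
|1/T₁ − 1/T₂| = 0.00257452 s⁻¹
T_syn = 1 / |1/T₁ − 1/T₂| = 388.422 s ≈ 6.474 minutes

Final answer: T_syn = 6.474 minutes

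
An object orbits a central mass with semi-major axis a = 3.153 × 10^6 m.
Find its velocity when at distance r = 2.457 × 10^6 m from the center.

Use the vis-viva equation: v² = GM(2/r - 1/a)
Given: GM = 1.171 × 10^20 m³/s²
a = 3.153 × 10^6 m
r = 2.457 × 10^6 m
GM = 1.171 × 10^20 m³/s²
2/r − 1/a = 8.14001 × 10^-7 − 3.17158 × 10^-7 = 4.96843 × 10^-7 m⁻¹
v² = GM (2/r − 1/a) = 5.81803 × 10^13 m²/s²
v = 7.6276 × 10^6 m/s ≈ 7628 km/s

Final answer: 7628 km/s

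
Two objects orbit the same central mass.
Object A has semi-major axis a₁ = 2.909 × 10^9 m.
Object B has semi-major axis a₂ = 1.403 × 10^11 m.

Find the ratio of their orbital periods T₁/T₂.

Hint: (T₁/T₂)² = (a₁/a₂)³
a₁ = 2.909 × 10^9 m
a₂ = 1.403 × 10^11 m
a₁/a₂ = 0.0207341
T₁/T₂ = (a₁/a₂)^(3/2) = (0.0207341)^1.5 = 0.00298558

Final answer: T₁/T₂ = 0.002986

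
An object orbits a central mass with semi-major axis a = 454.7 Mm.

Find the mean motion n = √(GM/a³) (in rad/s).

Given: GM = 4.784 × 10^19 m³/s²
a = 454.7 Mm = 4.547 × 10^8 m
GM = 4.784 × 10^19 m³/s²
a³ = 9.40102 × 10^25 m³
GM/a³ = (4.784 × 10^19) / (9.40102 × 10^25) = 5.08881 × 10^-7 s⁻²
n = √(GM/a³) = 0.000713359 rad/s ≈ 0.0007134 rad/s

Final answer: n = 0.0007134 rad/s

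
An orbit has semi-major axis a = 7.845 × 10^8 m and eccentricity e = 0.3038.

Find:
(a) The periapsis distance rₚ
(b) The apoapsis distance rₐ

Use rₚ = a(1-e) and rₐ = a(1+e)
a = 7.845 × 10^8 m
e = 0.3038:  1 − e = 0.6962,  1 + e = 1.3038
(a) rₚ = a(1 − e) = 7.845 × 10^8 m × 0.6962 = 5.46169 × 10^8 m ≈ 5.462 × 10^8 m
(b) rₐ = a(1 + e) = 7.845 × 10^8 m × 1.3038 = 1.02283 × 10^9 m ≈ 1.023 × 10^9 m

Final answer:
(a) rₚ = 5.462 × 10^8 m
(b) rₐ = 1.023 × 10^9 m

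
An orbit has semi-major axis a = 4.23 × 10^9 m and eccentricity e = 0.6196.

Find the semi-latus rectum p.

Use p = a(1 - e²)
a = 4.23 × 10^9 m
e = 0.6196,  e² = 0.383904,  1 − e² = 0.616096
p = a(1 − e²) = 4.23 × 10^9 m × 0.616096 = 2.60609 × 10^9 m ≈ 2.606 × 10^9 m

Final answer: p = 2.606 × 10^9 m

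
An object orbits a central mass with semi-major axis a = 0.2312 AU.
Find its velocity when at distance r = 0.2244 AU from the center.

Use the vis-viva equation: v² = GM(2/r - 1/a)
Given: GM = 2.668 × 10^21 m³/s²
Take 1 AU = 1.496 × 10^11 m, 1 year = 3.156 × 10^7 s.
a = 0.2312 AU = 3.45875 × 10^10 m
r = 0.2244 AU = 3.35702 × 10^10 m
GM = 2.668 × 10^21 m³/s²
2/r − 1/a = 5.95766 × 10^-11 − 2.89122 × 10^-11 = 3.06644 × 10^-11 m⁻¹
v² = GM (2/r − 1/a) = 8.18127 × 10^10 m²/s²
v = 286029 m/s ≈ 60.34 AU/year

Final answer: 60.34 AU/year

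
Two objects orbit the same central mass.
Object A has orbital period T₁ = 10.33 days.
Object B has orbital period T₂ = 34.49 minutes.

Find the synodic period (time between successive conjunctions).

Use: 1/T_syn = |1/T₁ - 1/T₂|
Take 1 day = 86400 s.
T₁ = 10.33 days = 892512 s
T₂ = 34.49 minutes = 2069.4 s
1/T₁ = 1.12043 × 10^-6 s⁻¹
1/T₂ = 0.000483232 s⁻¹
|1/T₁ − 1/T₂| = 0.000482111 s⁻¹
T_syn = 1 / |1/T₁ − 1/T₂| = 2074.21 s ≈ 34.57 minutes

Final answer: T_syn = 34.57 minutes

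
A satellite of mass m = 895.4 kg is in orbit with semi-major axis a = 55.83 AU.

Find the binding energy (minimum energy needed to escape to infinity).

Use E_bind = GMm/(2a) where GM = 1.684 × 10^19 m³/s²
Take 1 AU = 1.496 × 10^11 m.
a = 55.83 AU = 8.35217 × 10^12 m
GM = 1.684 × 10^19 m³/s²
m = 895.4 kg
GMm = 1.684 × 10^19 × 895.4 = 1.50785 × 10^22 m³·kg/s²
2a = 1.67043 × 10^13 m
E_bind = GMm/(2a) = 9.02672 × 10^8 J ≈ 902.7 MJ

Final answer: 902.7 MJ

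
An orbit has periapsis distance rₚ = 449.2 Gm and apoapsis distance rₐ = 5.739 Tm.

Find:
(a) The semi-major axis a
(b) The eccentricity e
rₚ = 449.2 Gm = 4.492 × 10^11 m
rₐ = 5.739 Tm = 5.739 × 10^12 m
(a) a = (rₚ + rₐ)/2 = 3.0941 × 10^12 m ≈ 3.094 Tm
(b) e = (rₐ − rₚ)/(rₐ + rₚ) = (5.2898 × 10^12) / (6.1882 × 10^12) = 0.85482

Final answer:
(a) a = 3.094 Tm
(b) e = 0.8548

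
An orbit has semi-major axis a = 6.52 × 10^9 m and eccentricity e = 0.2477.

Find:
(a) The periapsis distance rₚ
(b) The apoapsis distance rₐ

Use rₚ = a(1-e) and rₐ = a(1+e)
a = 6.52 × 10^9 m
e = 0.2477:  1 − e = 0.7523,  1 + e = 1.2477
(a) rₚ = a(1 − e) = 6.52 × 10^9 m × 0.7523 = 4.905 × 10^9 m ≈ 4.905 × 10^9 m
(b) rₐ = a(1 + e) = 6.52 × 10^9 m × 1.2477 = 8.135 × 10^9 m ≈ 8.135 × 10^9 m

Final answer:
(a) rₚ = 4.905 × 10^9 m
(b) rₐ = 8.135 × 10^9 m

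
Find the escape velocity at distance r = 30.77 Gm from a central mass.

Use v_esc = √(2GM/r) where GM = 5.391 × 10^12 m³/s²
r = 30.77 Gm = 3.077 × 10^10 m
GM = 5.391 × 10^12 m³/s²
2GM/r = 2 × (5.391 × 10^12) / (3.077 × 10^10) = 350.406 m²/s²
v_esc = √(2GM/r) = 18.7191 m/s ≈ 18.72 m/s

Final answer: 18.72 m/s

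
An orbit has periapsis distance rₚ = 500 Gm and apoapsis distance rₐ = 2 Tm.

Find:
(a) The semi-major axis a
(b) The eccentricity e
rₚ = 500 Gm = 5 × 10^11 m
rₐ = 2 Tm = 2 × 10^12 m
(a) a = (rₚ + rₐ)/2 = 1.25 × 10^12 m ≈ 1.25 Tm
(b) e = (rₐ − rₚ)/(rₐ + rₚ) = (1.5 × 10^12) / (2.5 × 10^12) = 0.6

Final answer:
(a) a = 1.25 Tm
(b) e = 0.6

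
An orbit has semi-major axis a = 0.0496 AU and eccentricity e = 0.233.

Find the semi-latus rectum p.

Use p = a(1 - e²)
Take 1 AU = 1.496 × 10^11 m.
a = 0.0496 AU = 7.42016 × 10^9 m
e = 0.233,  e² = 0.054289,  1 − e² = 0.945711
p = a(1 − e²) = 7.42016 × 10^9 m × 0.945711 = 7.01733 × 10^9 m ≈ 0.04691 AU

Final answer: p = 0.04691 AU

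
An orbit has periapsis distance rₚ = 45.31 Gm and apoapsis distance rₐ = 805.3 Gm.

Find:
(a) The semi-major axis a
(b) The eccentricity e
rₚ = 45.31 Gm = 4.531 × 10^10 m
rₐ = 805.3 Gm = 8.053 × 10^11 m
(a) a = (rₚ + rₐ)/2 = 4.25305 × 10^11 m ≈ 425.3 Gm
(b) e = (rₐ − rₚ)/(rₐ + rₚ) = (7.5999 × 10^11) / (8.5061 × 10^11) = 0.893465

Final answer:
(a) a = 425.3 Gm
(b) e = 0.8935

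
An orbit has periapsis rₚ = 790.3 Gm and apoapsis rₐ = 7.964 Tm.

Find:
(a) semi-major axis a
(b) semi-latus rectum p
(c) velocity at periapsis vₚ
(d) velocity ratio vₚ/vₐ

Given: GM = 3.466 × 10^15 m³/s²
rₚ = 790.3 Gm = 7.903 × 10^11 m
rₐ = 7.964 Tm = 7.964 × 10^12 m
GM = 3.466 × 10^15 m³/s²
a = (rₚ + rₐ)/2 = 4.37715 × 10^12 m
e = (rₐ − rₚ)/(rₐ + rₚ) = (7.1737 × 10^12) / (8.7543 × 10^12) = 0.819449
(a) a = 4.37715 × 10^12 m ≈ 4.377 Tm
(b) 1 − e² = 0.328504;  p = a(1 − e²) = 4.37715 × 10^12 × 0.328504 = 1.43791 × 10^12 m ≈ 1.438 Tm
(c) vₚ² = GM (2/rₚ − 1/a) = 3.466 × 10^15 × (2.53068 × 10^-12 − 2.28459 × 10^-13) = 7979.51 m²/s²;  vₚ = 89.3281 m/s ≈ 89.33 m/s
(d) vₚ/vₐ = rₐ/rₚ (angular momentum) = (7.964 × 10^12) / (7.903 × 10^11) = 10.0772 ≈ 10.08

Final answer:
(a) semi-major axis a = 4.377 Tm
(b) semi-latus rectum p = 1.438 Tm
(c) velocity at periapsis vₚ = 89.33 m/s
(d) velocity ratio vₚ/vₐ = 10.08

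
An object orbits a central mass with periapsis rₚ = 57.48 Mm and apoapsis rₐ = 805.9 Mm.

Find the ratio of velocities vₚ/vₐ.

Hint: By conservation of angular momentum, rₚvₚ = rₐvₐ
rₚ = 57.48 Mm = 5.748 × 10^7 m
rₐ = 805.9 Mm = 8.059 × 10^8 m
rₚvₚ = rₐvₐ  ⇒  vₚ/vₐ = rₐ/rₚ
vₚ/vₐ = (8.059 × 10^8) / (5.748 × 10^7) = 14.0205

Final answer: vₚ/vₐ = 14.02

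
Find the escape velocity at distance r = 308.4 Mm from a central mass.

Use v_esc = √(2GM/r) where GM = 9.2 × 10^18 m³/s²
r = 308.4 Mm = 3.084 × 10^8 m
GM = 9.2 × 10^18 m³/s²
2GM/r = 2 × (9.2 × 10^18) / (3.084 × 10^8) = 5.96628 × 10^10 m²/s²
v_esc = √(2GM/r) = 244260 m/s ≈ 244.3 km/s

Final answer: 244.3 km/s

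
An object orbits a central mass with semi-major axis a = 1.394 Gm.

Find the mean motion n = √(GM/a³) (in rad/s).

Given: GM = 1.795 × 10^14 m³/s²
a = 1.394 Gm = 1.394 × 10^9 m
GM = 1.795 × 10^14 m³/s²
a³ = 2.70887 × 10^27 m³
GM/a³ = (1.795 × 10^14) / (2.70887 × 10^27) = 6.62638 × 10^-14 s⁻²
n = √(GM/a³) = 2.57417 × 10^-7 rad/s ≈ 2.574 × 10^-7 rad/s

Final answer: n = 2.574 × 10^-7 rad/s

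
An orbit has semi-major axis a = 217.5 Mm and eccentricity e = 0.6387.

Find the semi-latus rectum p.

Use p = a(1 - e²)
a = 217.5 Mm = 2.175 × 10^8 m
e = 0.6387,  e² = 0.407938,  1 − e² = 0.592062
p = a(1 − e²) = 2.175 × 10^8 m × 0.592062 = 1.28774 × 10^8 m ≈ 128.8 Mm

Final answer: p = 128.8 Mm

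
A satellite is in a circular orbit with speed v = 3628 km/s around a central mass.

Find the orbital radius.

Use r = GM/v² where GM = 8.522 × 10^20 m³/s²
v = 3628 km/s = 3.628 × 10^6 m/s
GM = 8.522 × 10^20 m³/s²
v² = 1.31624 × 10^13 m²/s²
r = GM/v² = (8.522 × 10^20) / (1.31624 × 10^13) = 6.47451 × 10^7 m ≈ 6.475 × 10^7 m

Final answer: 6.475 × 10^7 m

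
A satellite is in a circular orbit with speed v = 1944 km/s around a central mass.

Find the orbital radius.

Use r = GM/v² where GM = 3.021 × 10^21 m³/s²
v = 1944 km/s = 1.944 × 10^6 m/s
GM = 3.021 × 10^21 m³/s²
v² = 3.77914 × 10^12 m²/s²
r = GM/v² = (3.021 × 10^21) / (3.77914 × 10^12) = 7.99389 × 10^8 m ≈ 7.994 × 10^8 m

Final answer: 7.994 × 10^8 m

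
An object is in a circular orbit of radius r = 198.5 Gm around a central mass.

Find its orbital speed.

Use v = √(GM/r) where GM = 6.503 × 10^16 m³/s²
r = 198.5 Gm = 1.985 × 10^11 m
GM = 6.503 × 10^16 m³/s²
GM/r = (6.503 × 10^16) / (1.985 × 10^11) = 327607 m²/s²
v = √(GM/r) = 572.37 m/s ≈ 572.4 m/s

Final answer: 572.4 m/s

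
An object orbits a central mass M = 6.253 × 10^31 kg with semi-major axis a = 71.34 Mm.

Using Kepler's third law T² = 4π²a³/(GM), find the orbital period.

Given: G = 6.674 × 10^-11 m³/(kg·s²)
M = 6.253 × 10^31 kg
GM = G × M = 6.674 × 10^-11 × 6.253 × 10^31 = 4.17325 × 10^21 m³/s²
a = 71.34 Mm = 7.134 × 10^7 m
a³ = 3.63077 × 10^23 m³
T = 2π √(a³/GM) = 2π √((3.63077 × 10^23) / (4.17325 × 10^21)) = 2π × 9.32744 s
T = 58.606 s ≈ 58.61 seconds

Final answer: 58.61 seconds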